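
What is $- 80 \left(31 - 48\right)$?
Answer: $1360$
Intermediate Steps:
$- 80 \left(31 - 48\right) = \left(-80\right) \left(-17\right) = 1360$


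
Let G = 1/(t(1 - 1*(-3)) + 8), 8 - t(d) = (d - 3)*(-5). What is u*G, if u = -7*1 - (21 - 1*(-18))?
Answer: -46/21 ≈ -2.1905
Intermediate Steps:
t(d) = -7 + 5*d (t(d) = 8 - (d - 3)*(-5) = 8 - (-3 + d)*(-5) = 8 - (15 - 5*d) = 8 + (-15 + 5*d) = -7 + 5*d)
G = 1/21 (G = 1/((-7 + 5*(1 - 1*(-3))) + 8) = 1/((-7 + 5*(1 + 3)) + 8) = 1/((-7 + 5*4) + 8) = 1/((-7 + 20) + 8) = 1/(13 + 8) = 1/21 ≈ 0.047619)
u = -46 (u = -7 - (21 + 18) = -7 - 1*39 = -7 - 39 = -46)
u*G = -46*1/21 = -46/21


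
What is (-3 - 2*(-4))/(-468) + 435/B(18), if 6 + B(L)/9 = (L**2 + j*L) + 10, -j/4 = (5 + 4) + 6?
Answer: -6595/87984 ≈ -0.074957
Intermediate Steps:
j = -60 (j = -4*((5 + 4) + 6) = -4*(9 + 6) = -4*15 = -60)
B(L) = 36 - 540*L + 9*L**2 (B(L) = -54 + 9*((L**2 - 60*L) + 10) = -54 + 9*(10 + L**2 - 60*L) = -54 + (90 - 540*L + 9*L**2) = 36 - 540*L + 9*L**2)
(-3 - 2*(-4))/(-468) + 435/B(18) = (-3 - 2*(-4))/(-468) + 435/(36 - 540*18 + 9*18**2) = (-3 + 8)*(-1/468) + 435/(36 - 9720 + 9*324) = 5*(-1/468) + 435/(36 - 9720 + 2916) = -5/468 + 435/(-6768) = -5/468 + 435*(-1/6768) = -5/468 - 145/2256 = -6595/87984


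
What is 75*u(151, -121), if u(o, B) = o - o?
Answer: 0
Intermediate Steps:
u(o, B) = 0
75*u(151, -121) = 75*0 = 0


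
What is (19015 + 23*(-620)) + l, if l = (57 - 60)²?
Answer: 4764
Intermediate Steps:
l = 9 (l = (-3)² = 9)
(19015 + 23*(-620)) + l = (19015 + 23*(-620)) + 9 = (19015 - 14260) + 9 = 4755 + 9 = 4764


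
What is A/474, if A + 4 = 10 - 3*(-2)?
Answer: 2/79 ≈ 0.025316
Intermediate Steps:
A = 12 (A = -4 + (10 - 3*(-2)) = -4 + (10 + 6) = -4 + 16 = 12)
A/474 = 12/474 = 12*(1/474) = 2/79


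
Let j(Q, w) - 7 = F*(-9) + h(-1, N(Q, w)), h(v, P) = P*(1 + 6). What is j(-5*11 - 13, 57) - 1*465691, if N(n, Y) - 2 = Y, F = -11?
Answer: -465172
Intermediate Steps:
N(n, Y) = 2 + Y
h(v, P) = 7*P (h(v, P) = P*7 = 7*P)
j(Q, w) = 120 + 7*w (j(Q, w) = 7 + (-11*(-9) + 7*(2 + w)) = 7 + (99 + (14 + 7*w)) = 7 + (113 + 7*w) = 120 + 7*w)
j(-5*11 - 13, 57) - 1*465691 = (120 + 7*57) - 1*465691 = (120 + 399) - 465691 = 519 - 465691 = -465172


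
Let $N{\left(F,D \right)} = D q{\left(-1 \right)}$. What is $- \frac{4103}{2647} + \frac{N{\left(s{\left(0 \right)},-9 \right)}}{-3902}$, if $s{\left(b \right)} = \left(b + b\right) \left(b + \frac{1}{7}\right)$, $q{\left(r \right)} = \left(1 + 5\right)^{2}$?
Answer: $- \frac{7576139}{5164297} \approx -1.467$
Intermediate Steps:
$q{\left(r \right)} = 36$ ($q{\left(r \right)} = 6^{2} = 36$)
$s{\left(b \right)} = 2 b \left(\frac{1}{7} + b\right)$ ($s{\left(b \right)} = 2 b \left(b + \frac{1}{7}\right) = 2 b \left(\frac{1}{7} + b\right)$)
$N{\left(F,D \right)} = 36 D$ ($N{\left(F,D \right)} = D 36 = 36 D$)
$- \frac{4103}{2647} + \frac{N{\left(s{\left(0 \right)},-9 \right)}}{-3902} = - \frac{4103}{2647} + \frac{36 \left(-9\right)}{-3902} = \left(-4103\right) \frac{1}{2647} - - \frac{162}{1951} = - \frac{4103}{2647} + \frac{162}{1951} = - \frac{7576139}{5164297}$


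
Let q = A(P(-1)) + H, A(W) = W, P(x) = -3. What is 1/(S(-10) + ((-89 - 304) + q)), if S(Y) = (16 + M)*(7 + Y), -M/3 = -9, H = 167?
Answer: -1/358 ≈ -0.0027933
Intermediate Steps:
M = 27 (M = -3*(-9) = 27)
S(Y) = 301 + 43*Y (S(Y) = (16 + 27)*(7 + Y) = 43*(7 + Y) = 301 + 43*Y)
q = 164 (q = -3 + 167 = 164)
1/(S(-10) + ((-89 - 304) + q)) = 1/((301 + 43*(-10)) + ((-89 - 304) + 164)) = 1/((301 - 430) + (-393 + 164)) = 1/(-129 - 229) = 1/(-358) = -1/358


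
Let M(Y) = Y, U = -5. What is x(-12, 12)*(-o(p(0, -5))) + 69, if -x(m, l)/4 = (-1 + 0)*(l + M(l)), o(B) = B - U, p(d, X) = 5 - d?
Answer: -891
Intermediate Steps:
o(B) = 5 + B (o(B) = B - 1*(-5) = B + 5 = 5 + B)
x(m, l) = 8*l (x(m, l) = -4*(-1 + 0)*(l + l) = -(-4)*2*l = -(-8)*l = 8*l)
x(-12, 12)*(-o(p(0, -5))) + 69 = (8*12)*(-(5 + (5 - 1*0))) + 69 = 96*(-(5 + (5 + 0))) + 69 = 96*(-(5 + 5)) + 69 = 96*(-1*10) + 69 = 96*(-10) + 69 = -960 + 69 = -891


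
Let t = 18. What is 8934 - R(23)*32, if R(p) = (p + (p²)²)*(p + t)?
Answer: -367172634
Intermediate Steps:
R(p) = (18 + p)*(p + p⁴) (R(p) = (p + (p²)²)*(p + 18) = (p + p⁴)*(18 + p) = (18 + p)*(p + p⁴))
8934 - R(23)*32 = 8934 - 23*(18 + 23 + 23⁴ + 18*23³)*32 = 8934 - 23*(18 + 23 + 279841 + 18*12167)*32 = 8934 - 23*(18 + 23 + 279841 + 219006)*32 = 8934 - 23*498888*32 = 8934 - 11474424*32 = 8934 - 1*367181568 = 8934 - 367181568 = -367172634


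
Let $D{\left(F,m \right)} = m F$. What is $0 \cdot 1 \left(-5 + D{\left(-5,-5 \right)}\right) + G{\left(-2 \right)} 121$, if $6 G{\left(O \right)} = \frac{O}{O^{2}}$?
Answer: $- \frac{121}{12} \approx -10.083$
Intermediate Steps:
$D{\left(F,m \right)} = F m$
$G{\left(O \right)} = \frac{1}{6 O}$ ($G{\left(O \right)} = \frac{O \frac{1}{O^{2}}}{6} = \frac{1}{6 O}$)
$0 \cdot 1 \left(-5 + D{\left(-5,-5 \right)}\right) + G{\left(-2 \right)} 121 = 0 \cdot 1 \left(-5 - -25\right) + \frac{1}{6 \left(-2\right)} 121 = 0 \left(-5 + 25\right) + \frac{1}{6} \left(- \frac{1}{2}\right) 121 = 0 \cdot 20 - \frac{121}{12} = 0 - \frac{121}{12} = - \frac{121}{12}$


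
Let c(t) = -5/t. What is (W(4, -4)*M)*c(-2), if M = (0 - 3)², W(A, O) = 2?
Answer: 45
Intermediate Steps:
M = 9 (M = (-3)² = 9)
(W(4, -4)*M)*c(-2) = (2*9)*(-5/(-2)) = 18*(-5*(-½)) = 18*(5/2) = 45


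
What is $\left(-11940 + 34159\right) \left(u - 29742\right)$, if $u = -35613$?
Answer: $-1452122745$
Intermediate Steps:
$\left(-11940 + 34159\right) \left(u - 29742\right) = \left(-11940 + 34159\right) \left(-35613 - 29742\right) = 22219 \left(-65355\right) = -1452122745$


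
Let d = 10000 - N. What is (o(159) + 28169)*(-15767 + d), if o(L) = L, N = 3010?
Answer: -248634856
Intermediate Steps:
d = 6990 (d = 10000 - 1*3010 = 10000 - 3010 = 6990)
(o(159) + 28169)*(-15767 + d) = (159 + 28169)*(-15767 + 6990) = 28328*(-8777) = -248634856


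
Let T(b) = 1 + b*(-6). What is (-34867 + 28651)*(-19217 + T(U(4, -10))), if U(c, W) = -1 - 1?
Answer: 119372064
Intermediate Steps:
U(c, W) = -2
T(b) = 1 - 6*b
(-34867 + 28651)*(-19217 + T(U(4, -10))) = (-34867 + 28651)*(-19217 + (1 - 6*(-2))) = -6216*(-19217 + (1 + 12)) = -6216*(-19217 + 13) = -6216*(-19204) = 119372064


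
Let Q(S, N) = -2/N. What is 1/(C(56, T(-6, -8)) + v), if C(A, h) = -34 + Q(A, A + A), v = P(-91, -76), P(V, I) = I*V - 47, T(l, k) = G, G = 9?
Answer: 56/382759 ≈ 0.00014631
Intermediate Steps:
T(l, k) = 9
P(V, I) = -47 + I*V
v = 6869 (v = -47 - 76*(-91) = -47 + 6916 = 6869)
C(A, h) = -34 - 1/A (C(A, h) = -34 - 2/(A + A) = -34 - 2*1/(2*A) = -34 - 1/A)
1/(C(56, T(-6, -8)) + v) = 1/((-34 - 1/56) + 6869) = 1/(-1905/56 + 6869) = 1/(382759/56) = 56/382759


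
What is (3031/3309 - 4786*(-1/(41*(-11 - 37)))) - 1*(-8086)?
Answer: 2924836987/361784 ≈ 8084.5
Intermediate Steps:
(3031/3309 - 4786*(-1/(41*(-11 - 37)))) - 1*(-8086) = (3031*(1/3309) - 4786/((-48*(-41)))) + 8086 = (3031/3309 - 4786/1968) + 8086 = (3031/3309 - 4786*1/1968) + 8086 = (3031/3309 - 2393/984) + 8086 = -548437/361784 + 8086 = 2924836987/361784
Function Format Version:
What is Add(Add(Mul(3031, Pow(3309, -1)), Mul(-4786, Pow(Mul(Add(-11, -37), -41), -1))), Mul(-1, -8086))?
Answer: Rational(2924836987, 361784) ≈ 8084.5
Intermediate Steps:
Add(Add(Mul(3031, Pow(3309, -1)), Mul(-4786, Pow(Mul(Add(-11, -37), -41), -1))), Mul(-1, -8086)) = Add(Add(Mul(3031, Rational(1, 3309)), Mul(-4786, Pow(Mul(-48, -41), -1))), 8086) = Add(Add(Rational(3031, 3309), Mul(-4786, Pow(1968, -1))), 8086) = Add(Add(Rational(3031, 3309), Mul(-4786, Rational(1, 1968))), 8086) = Add(Add(Rational(3031, 3309), Rational(-2393, 984)), 8086) = Add(Rational(-548437, 361784), 8086) = Rational(2924836987, 361784)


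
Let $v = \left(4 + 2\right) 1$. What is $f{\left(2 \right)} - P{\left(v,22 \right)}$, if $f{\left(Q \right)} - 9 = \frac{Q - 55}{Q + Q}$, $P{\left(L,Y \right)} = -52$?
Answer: $\frac{191}{4} \approx 47.75$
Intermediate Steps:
$v = 6$ ($v = 6 \cdot 1 = 6$)
$f{\left(Q \right)} = 9 + \frac{-55 + Q}{2 Q}$ ($f{\left(Q \right)} = 9 + \frac{Q - 55}{Q + Q} = 9 + \frac{-55 + Q}{2 Q}$)
$f{\left(2 \right)} - P{\left(v,22 \right)} = \frac{-55 + 19 \cdot 2}{2 \cdot 2} - -52 = \frac{1}{2} \cdot \frac{1}{2} \left(-55 + 38\right) + 52 = \frac{1}{2} \cdot \frac{1}{2} \left(-17\right) + 52 = - \frac{17}{4} + 52 = \frac{191}{4}$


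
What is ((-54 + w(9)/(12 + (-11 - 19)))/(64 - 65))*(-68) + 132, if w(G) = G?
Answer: -3574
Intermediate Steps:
((-54 + w(9)/(12 + (-11 - 19)))/(64 - 65))*(-68) + 132 = ((-54 + 9/(12 + (-11 - 19)))/(64 - 65))*(-68) + 132 = ((-54 + 9/(12 - 30))/(-1))*(-68) + 132 = ((-54 + 9/(-18))*(-1))*(-68) + 132 = ((-54 + 9*(-1/18))*(-1))*(-68) + 132 = ((-54 - ½)*(-1))*(-68) + 132 = -109/2*(-1)*(-68) + 132 = (109/2)*(-68) + 132 = -3706 + 132 = -3574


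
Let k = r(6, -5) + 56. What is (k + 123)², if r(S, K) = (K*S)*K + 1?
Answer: 108900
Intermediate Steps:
r(S, K) = 1 + S*K² (r(S, K) = S*K² + 1 = 1 + S*K²)
k = 207 (k = (1 + 6*(-5)²) + 56 = (1 + 6*25) + 56 = (1 + 150) + 56 = 151 + 56 = 207)
(k + 123)² = (207 + 123)² = 330² = 108900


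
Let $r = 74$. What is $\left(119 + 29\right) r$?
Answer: $10952$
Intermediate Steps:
$\left(119 + 29\right) r = \left(119 + 29\right) 74 = 148 \cdot 74 = 10952$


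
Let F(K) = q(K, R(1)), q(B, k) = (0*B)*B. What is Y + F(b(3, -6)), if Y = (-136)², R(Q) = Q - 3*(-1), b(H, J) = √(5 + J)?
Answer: 18496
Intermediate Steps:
R(Q) = 3 + Q (R(Q) = Q + 3 = 3 + Q)
q(B, k) = 0 (q(B, k) = 0*B = 0)
F(K) = 0
Y = 18496
Y + F(b(3, -6)) = 18496 + 0 = 18496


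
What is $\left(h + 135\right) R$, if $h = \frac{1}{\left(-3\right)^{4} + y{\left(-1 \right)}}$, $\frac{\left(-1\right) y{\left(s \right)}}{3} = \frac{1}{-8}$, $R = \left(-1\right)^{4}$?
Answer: $\frac{87893}{651} \approx 135.01$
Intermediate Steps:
$R = 1$
$y{\left(s \right)} = \frac{3}{8}$ ($y{\left(s \right)} = - \frac{3}{-8} = \left(-3\right) \left(- \frac{1}{8}\right) = \frac{3}{8}$)
$h = \frac{8}{651}$ ($h = \frac{1}{\left(-3\right)^{4} + \frac{3}{8}} = \frac{1}{81 + \frac{3}{8}} = \frac{1}{\frac{651}{8}} = \frac{8}{651} \approx 0.012289$)
$\left(h + 135\right) R = \left(\frac{8}{651} + 135\right) 1 = \frac{87893}{651} \cdot 1 = \frac{87893}{651}$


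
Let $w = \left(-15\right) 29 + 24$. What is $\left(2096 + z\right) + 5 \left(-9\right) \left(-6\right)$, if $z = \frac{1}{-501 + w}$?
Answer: $\frac{2157791}{912} \approx 2366.0$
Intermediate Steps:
$w = -411$ ($w = -435 + 24 = -411$)
$z = - \frac{1}{912}$ ($z = \frac{1}{-501 - 411} = \frac{1}{-912} = - \frac{1}{912} \approx -0.0010965$)
$\left(2096 + z\right) + 5 \left(-9\right) \left(-6\right) = \left(2096 - \frac{1}{912}\right) + 5 \left(-9\right) \left(-6\right) = \frac{1911551}{912} - -270 = \frac{1911551}{912} + 270 = \frac{2157791}{912}$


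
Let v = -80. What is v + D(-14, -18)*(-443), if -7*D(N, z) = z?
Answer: -8534/7 ≈ -1219.1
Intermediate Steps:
D(N, z) = -z/7
v + D(-14, -18)*(-443) = -80 - 1/7*(-18)*(-443) = -80 + (18/7)*(-443) = -80 - 7974/7 = -8534/7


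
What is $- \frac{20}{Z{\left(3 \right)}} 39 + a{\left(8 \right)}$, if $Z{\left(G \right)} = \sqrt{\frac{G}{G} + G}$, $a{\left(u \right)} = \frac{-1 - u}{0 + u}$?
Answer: $- \frac{3129}{8} \approx -391.13$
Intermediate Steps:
$a{\left(u \right)} = \frac{-1 - u}{u}$
$Z{\left(G \right)} = \sqrt{1 + G}$
$- \frac{20}{Z{\left(3 \right)}} 39 + a{\left(8 \right)} = - \frac{20}{\sqrt{1 + 3}} \cdot 39 + \frac{-1 - 8}{8} = - \frac{20}{\sqrt{4}} \cdot 39 + \frac{-1 - 8}{8} = - \frac{20}{2} \cdot 39 + \frac{1}{8} \left(-9\right) = \left(-20\right) \frac{1}{2} \cdot 39 - \frac{9}{8} = \left(-10\right) 39 - \frac{9}{8} = -390 - \frac{9}{8} = - \frac{3129}{8}$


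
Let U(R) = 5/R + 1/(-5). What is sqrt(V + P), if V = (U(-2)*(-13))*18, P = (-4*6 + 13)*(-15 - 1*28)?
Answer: 2*sqrt(6905)/5 ≈ 33.239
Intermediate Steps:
U(R) = -1/5 + 5/R (U(R) = 5/R + 1*(-1/5) = 5/R - 1/5 = -1/5 + 5/R)
P = 473 (P = (-24 + 13)*(-15 - 28) = -11*(-43) = 473)
V = 3159/5 (V = (((1/5)*(25 - 1*(-2))/(-2))*(-13))*18 = (((1/5)*(-1/2)*(25 + 2))*(-13))*18 = (((1/5)*(-1/2)*27)*(-13))*18 = -27/10*(-13)*18 = (351/10)*18 = 3159/5 ≈ 631.80)
sqrt(V + P) = sqrt(3159/5 + 473) = sqrt(5524/5) = 2*sqrt(6905)/5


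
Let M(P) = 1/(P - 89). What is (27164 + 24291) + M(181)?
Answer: 4733861/92 ≈ 51455.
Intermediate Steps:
M(P) = 1/(-89 + P)
(27164 + 24291) + M(181) = (27164 + 24291) + 1/(-89 + 181) = 51455 + 1/92 = 4733861/92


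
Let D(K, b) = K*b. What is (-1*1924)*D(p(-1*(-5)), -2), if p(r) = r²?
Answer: 96200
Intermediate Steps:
(-1*1924)*D(p(-1*(-5)), -2) = (-1*1924)*((-1*(-5))²*(-2)) = -1924*5²*(-2) = -48100*(-2) = -1924*(-50) = 96200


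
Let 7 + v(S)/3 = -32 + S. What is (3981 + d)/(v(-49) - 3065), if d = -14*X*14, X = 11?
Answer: -1825/3329 ≈ -0.54821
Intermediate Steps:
v(S) = -117 + 3*S (v(S) = -21 + 3*(-32 + S) = -21 + (-96 + 3*S) = -117 + 3*S)
d = -2156 (d = -14*11*14 = -154*14 = -2156)
(3981 + d)/(v(-49) - 3065) = (3981 - 2156)/((-117 + 3*(-49)) - 3065) = 1825/((-117 - 147) - 3065) = 1825/(-264 - 3065) = 1825/(-3329) = 1825*(-1/3329) = -1825/3329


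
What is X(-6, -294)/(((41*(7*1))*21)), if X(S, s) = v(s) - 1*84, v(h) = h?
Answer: -18/287 ≈ -0.062718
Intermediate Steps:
X(S, s) = -84 + s (X(S, s) = s - 1*84 = s - 84 = -84 + s)
X(-6, -294)/(((41*(7*1))*21)) = (-84 - 294)/(((41*(7*1))*21)) = -378/((41*7)*21) = -378/(287*21) = -378/6027 = -378*1/6027 = -18/287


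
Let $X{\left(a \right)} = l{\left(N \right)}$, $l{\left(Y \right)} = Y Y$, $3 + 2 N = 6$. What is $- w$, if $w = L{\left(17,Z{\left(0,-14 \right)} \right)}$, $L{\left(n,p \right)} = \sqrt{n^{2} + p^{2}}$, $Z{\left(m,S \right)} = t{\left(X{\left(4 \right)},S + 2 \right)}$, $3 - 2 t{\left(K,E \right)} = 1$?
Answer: $- \sqrt{290} \approx -17.029$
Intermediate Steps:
$N = \frac{3}{2}$ ($N = - \frac{3}{2} + \frac{1}{2} \cdot 6 = - \frac{3}{2} + 3 = \frac{3}{2} \approx 1.5$)
$l{\left(Y \right)} = Y^{2}$
$X{\left(a \right)} = \frac{9}{4}$ ($X{\left(a \right)} = \left(\frac{3}{2}\right)^{2} = \frac{9}{4}$)
$t{\left(K,E \right)} = 1$ ($t{\left(K,E \right)} = \frac{3}{2} - \frac{1}{2} = 1$)
$Z{\left(m,S \right)} = 1$
$w = \sqrt{290}$ ($w = \sqrt{17^{2} + 1^{2}} = \sqrt{289 + 1} = \sqrt{290} \approx 17.029$)
$- w = - \sqrt{290}$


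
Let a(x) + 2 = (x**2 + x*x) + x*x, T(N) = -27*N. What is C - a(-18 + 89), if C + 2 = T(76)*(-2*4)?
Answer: 1293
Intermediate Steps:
a(x) = -2 + 3*x**2 (a(x) = -2 + ((x**2 + x*x) + x*x) = -2 + ((x**2 + x**2) + x**2) = -2 + (2*x**2 + x**2) = -2 + 3*x**2)
C = 16414 (C = -2 + (-27*76)*(-2*4) = -2 - 2052*(-8) = -2 + 16416 = 16414)
C - a(-18 + 89) = 16414 - (-2 + 3*(-18 + 89)**2) = 16414 - (-2 + 3*71**2) = 16414 - (-2 + 3*5041) = 16414 - (-2 + 15123) = 16414 - 1*15121 = 16414 - 15121 = 1293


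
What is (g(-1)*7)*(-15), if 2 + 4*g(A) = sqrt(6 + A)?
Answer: 105/2 - 105*sqrt(5)/4 ≈ -6.1968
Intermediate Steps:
g(A) = -1/2 + sqrt(6 + A)/4
(g(-1)*7)*(-15) = ((-1/2 + sqrt(6 - 1)/4)*7)*(-15) = ((-1/2 + sqrt(5)/4)*7)*(-15) = (-7/2 + 7*sqrt(5)/4)*(-15) = 105/2 - 105*sqrt(5)/4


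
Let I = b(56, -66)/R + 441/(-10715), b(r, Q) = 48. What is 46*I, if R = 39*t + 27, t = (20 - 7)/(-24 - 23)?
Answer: 182750318/1360805 ≈ 134.30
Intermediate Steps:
t = -13/47 (t = 13/(-47) = 13*(-1/47) = -13/47 ≈ -0.27660)
R = 762/47 (R = 39*(-13/47) + 27 = -507/47 + 27 = 762/47 ≈ 16.213)
I = 3972833/1360805 (I = 48/(762/47) + 441/(-10715) = 48*(47/762) + 441*(-1/10715) = 376/127 - 441/10715 = 3972833/1360805 ≈ 2.9195)
46*I = 46*(3972833/1360805) = 182750318/1360805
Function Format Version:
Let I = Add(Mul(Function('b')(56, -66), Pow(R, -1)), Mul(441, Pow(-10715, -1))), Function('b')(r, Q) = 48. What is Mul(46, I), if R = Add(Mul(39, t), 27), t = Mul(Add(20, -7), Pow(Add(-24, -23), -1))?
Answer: Rational(182750318, 1360805) ≈ 134.30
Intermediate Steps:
t = Rational(-13, 47) (t = Mul(13, Pow(-47, -1)) = Mul(13, Rational(-1, 47)) = Rational(-13, 47) ≈ -0.27660)
R = Rational(762, 47) (R = Add(Mul(39, Rational(-13, 47)), 27) = Add(Rational(-507, 47), 27) = Rational(762, 47) ≈ 16.213)
I = Rational(3972833, 1360805) (I = Add(Mul(48, Pow(Rational(762, 47), -1)), Mul(441, Pow(-10715, -1))) = Add(Mul(48, Rational(47, 762)), Mul(441, Rational(-1, 10715))) = Add(Rational(376, 127), Rational(-441, 10715)) = Rational(3972833, 1360805) ≈ 2.9195)
Mul(46, I) = Mul(46, Rational(3972833, 1360805)) = Rational(182750318, 1360805)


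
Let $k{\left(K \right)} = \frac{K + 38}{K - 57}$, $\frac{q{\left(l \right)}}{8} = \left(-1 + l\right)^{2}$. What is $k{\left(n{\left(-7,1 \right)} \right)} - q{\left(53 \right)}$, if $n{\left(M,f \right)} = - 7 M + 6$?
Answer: $- \frac{43357}{2} \approx -21679.0$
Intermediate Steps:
$q{\left(l \right)} = 8 \left(-1 + l\right)^{2}$
$n{\left(M,f \right)} = 6 - 7 M$
$k{\left(K \right)} = \frac{38 + K}{-57 + K}$
$k{\left(n{\left(-7,1 \right)} \right)} - q{\left(53 \right)} = \frac{38 + \left(6 - -49\right)}{-57 + \left(6 - -49\right)} - 8 \left(-1 + 53\right)^{2} = \frac{38 + \left(6 + 49\right)}{-57 + \left(6 + 49\right)} - 8 \cdot 52^{2} = \frac{38 + 55}{-57 + 55} - 8 \cdot 2704 = \frac{1}{-2} \cdot 93 - 21632 = \left(- \frac{1}{2}\right) 93 - 21632 = - \frac{93}{2} - 21632 = - \frac{43357}{2}$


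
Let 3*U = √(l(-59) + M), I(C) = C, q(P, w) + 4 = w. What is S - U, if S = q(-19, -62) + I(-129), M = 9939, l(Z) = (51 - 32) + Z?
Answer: -195 - √9899/3 ≈ -228.16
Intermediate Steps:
q(P, w) = -4 + w
l(Z) = 19 + Z
S = -195 (S = (-4 - 62) - 129 = -66 - 129 = -195)
U = √9899/3 (U = √((19 - 59) + 9939)/3 = √(-40 + 9939)/3 = √9899/3 ≈ 33.165)
S - U = -195 - √9899/3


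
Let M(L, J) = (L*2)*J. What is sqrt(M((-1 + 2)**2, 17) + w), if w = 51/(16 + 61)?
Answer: sqrt(205513)/77 ≈ 5.8875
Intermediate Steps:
w = 51/77 ≈ 0.66234
M(L, J) = 2*J*L (M(L, J) = (2*L)*J = 2*J*L)
sqrt(M((-1 + 2)**2, 17) + w) = sqrt(2*17*(-1 + 2)**2 + 51/77) = sqrt(2*17*1**2 + 51/77) = sqrt(2*17*1 + 51/77) = sqrt(34 + 51/77) = sqrt(2669/77) = sqrt(205513)/77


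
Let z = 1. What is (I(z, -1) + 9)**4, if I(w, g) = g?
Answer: 4096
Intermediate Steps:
(I(z, -1) + 9)**4 = (-1 + 9)**4 = 8**4 = 4096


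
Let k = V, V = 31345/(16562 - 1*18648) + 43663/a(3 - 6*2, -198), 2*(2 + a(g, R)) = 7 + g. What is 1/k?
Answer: -6258/91175053 ≈ -6.8637e-5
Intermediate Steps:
a(g, R) = 3/2 + g/2 (a(g, R) = -2 + (7 + g)/2 = -2 + (7/2 + g/2) = 3/2 + g/2)
V = -91175053/6258 (V = 31345/(16562 - 1*18648) + 43663/(3/2 + (3 - 6*2)/2) = 31345/(16562 - 18648) + 43663/(3/2 + (3 - 12)/2) = 31345/(-2086) + 43663/(3/2 + (½)*(-9)) = 31345*(-1/2086) + 43663/(3/2 - 9/2) = -31345/2086 + 43663/(-3) = -31345/2086 + 43663*(-⅓) = -31345/2086 - 43663/3 = -91175053/6258 ≈ -14569.)
k = -91175053/6258 ≈ -14569.
1/k = 1/(-91175053/6258) = -6258/91175053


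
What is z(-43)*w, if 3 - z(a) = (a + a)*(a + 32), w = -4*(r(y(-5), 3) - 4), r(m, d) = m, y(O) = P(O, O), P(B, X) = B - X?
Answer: -15088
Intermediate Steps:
y(O) = 0 (y(O) = O - O = 0)
w = 16 (w = -4*(0 - 4) = -4*(-4) = 16)
z(a) = 3 - 2*a*(32 + a) (z(a) = 3 - (a + a)*(a + 32) = 3 - 2*a*(32 + a))
z(-43)*w = (3 - 64*(-43) - 2*(-43)**2)*16 = (3 + 2752 - 2*1849)*16 = (3 + 2752 - 3698)*16 = -943*16 = -15088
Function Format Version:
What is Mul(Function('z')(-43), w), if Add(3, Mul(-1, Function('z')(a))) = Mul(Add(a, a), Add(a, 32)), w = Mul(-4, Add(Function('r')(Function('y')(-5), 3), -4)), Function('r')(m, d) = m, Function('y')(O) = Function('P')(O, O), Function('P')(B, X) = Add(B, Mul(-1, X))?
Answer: -15088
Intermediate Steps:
Function('y')(O) = 0 (Function('y')(O) = Add(O, Mul(-1, O)) = 0)
w = 16 (w = Mul(-4, Add(0, -4)) = Mul(-4, -4) = 16)
Function('z')(a) = Add(3, Mul(-2, a, Add(32, a))) (Function('z')(a) = Add(3, Mul(-1, Mul(Add(a, a), Add(a, 32)))) = Add(3, Mul(-1, Mul(Mul(2, a), Add(32, a)))) = Add(3, Mul(-1, Mul(2, a, Add(32, a)))) = Add(3, Mul(-2, a, Add(32, a))))
Mul(Function('z')(-43), w) = Mul(Add(3, Mul(-64, -43), Mul(-2, Pow(-43, 2))), 16) = Mul(Add(3, 2752, Mul(-2, 1849)), 16) = Mul(Add(3, 2752, -3698), 16) = Mul(-943, 16) = -15088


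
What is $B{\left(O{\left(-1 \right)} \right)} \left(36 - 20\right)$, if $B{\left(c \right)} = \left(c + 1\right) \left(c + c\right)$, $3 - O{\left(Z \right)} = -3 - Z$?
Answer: $960$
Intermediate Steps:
$O{\left(Z \right)} = 6 + Z$ ($O{\left(Z \right)} = 3 - \left(-3 - Z\right) = 3 + \left(3 + Z\right) = 6 + Z$)
$B{\left(c \right)} = 2 c \left(1 + c\right)$ ($B{\left(c \right)} = \left(1 + c\right) 2 c = 2 c \left(1 + c\right)$)
$B{\left(O{\left(-1 \right)} \right)} \left(36 - 20\right) = 2 \left(6 - 1\right) \left(1 + \left(6 - 1\right)\right) \left(36 - 20\right) = 2 \cdot 5 \left(1 + 5\right) 16 = 2 \cdot 5 \cdot 6 \cdot 16 = 60 \cdot 16 = 960$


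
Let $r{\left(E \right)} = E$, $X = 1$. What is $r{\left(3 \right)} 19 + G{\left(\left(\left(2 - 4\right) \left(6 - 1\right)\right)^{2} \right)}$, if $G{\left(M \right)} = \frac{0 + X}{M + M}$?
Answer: $\frac{11401}{200} \approx 57.005$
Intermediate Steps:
$G{\left(M \right)} = \frac{1}{2 M}$ ($G{\left(M \right)} = \frac{0 + 1}{M + M} = 1 \frac{1}{2 M} = \frac{1}{2 M}$)
$r{\left(3 \right)} 19 + G{\left(\left(\left(2 - 4\right) \left(6 - 1\right)\right)^{2} \right)} = 3 \cdot 19 + \frac{1}{2 \left(\left(2 - 4\right) \left(6 - 1\right)\right)^{2}} = 57 + \frac{1}{2 \left(\left(-2\right) 5\right)^{2}} = 57 + \frac{1}{2 \left(-10\right)^{2}} = 57 + \frac{1}{2 \cdot 100} = 57 + \frac{1}{2} \cdot \frac{1}{100} = 57 + \frac{1}{200} = \frac{11401}{200}$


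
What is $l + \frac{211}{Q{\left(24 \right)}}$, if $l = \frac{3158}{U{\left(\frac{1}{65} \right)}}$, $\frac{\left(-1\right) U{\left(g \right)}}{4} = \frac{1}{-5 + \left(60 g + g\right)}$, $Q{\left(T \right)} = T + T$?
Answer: $\frac{10018259}{3120} \approx 3211.0$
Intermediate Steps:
$Q{\left(T \right)} = 2 T$
$U{\left(g \right)} = - \frac{4}{-5 + 61 g}$ ($U{\left(g \right)} = - \frac{4}{-5 + \left(60 g + g\right)} = - \frac{4}{-5 + 61 g}$)
$l = \frac{208428}{65}$ ($l = \frac{3158}{\left(-4\right) \frac{1}{-5 + \frac{61}{65}}} = \frac{3158}{\left(-4\right) \frac{1}{- \frac{264}{65}}} = \frac{3158}{\left(-4\right) \left(- \frac{65}{264}\right)} = \frac{3158}{\frac{65}{66}} = 3158 \cdot \frac{66}{65} = \frac{208428}{65} \approx 3206.6$)
$l + \frac{211}{Q{\left(24 \right)}} = \frac{208428}{65} + \frac{211}{2 \cdot 24} = \frac{208428}{65} + \frac{211}{48} = \frac{10018259}{3120}$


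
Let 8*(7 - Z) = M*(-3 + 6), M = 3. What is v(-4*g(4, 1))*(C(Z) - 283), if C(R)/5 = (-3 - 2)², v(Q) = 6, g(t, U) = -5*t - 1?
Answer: -948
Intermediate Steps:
g(t, U) = -1 - 5*t
Z = 47/8 (Z = 7 - 3*(-3 + 6)/8 = 7 - 3*3/8 = 7 - ⅛*9 = 7 - 9/8 = 47/8 ≈ 5.8750)
C(R) = 125 (C(R) = 5*(-3 - 2)² = 5*(-5)² = 5*25 = 125)
v(-4*g(4, 1))*(C(Z) - 283) = 6*(125 - 283) = 6*(-158) = -948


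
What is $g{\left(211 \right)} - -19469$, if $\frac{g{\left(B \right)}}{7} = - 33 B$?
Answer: $-29272$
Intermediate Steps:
$g{\left(B \right)} = - 231 B$ ($g{\left(B \right)} = 7 \left(- 33 B\right) = - 231 B$)
$g{\left(211 \right)} - -19469 = \left(-231\right) 211 - -19469 = -48741 + 19469 = -29272$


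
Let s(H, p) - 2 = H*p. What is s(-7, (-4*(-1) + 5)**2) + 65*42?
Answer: 2165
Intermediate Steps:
s(H, p) = 2 + H*p
s(-7, (-4*(-1) + 5)**2) + 65*42 = (2 - 7*(-4*(-1) + 5)**2) + 65*42 = (2 - 7*(4 + 5)**2) + 2730 = (2 - 7*9**2) + 2730 = (2 - 7*81) + 2730 = (2 - 567) + 2730 = -565 + 2730 = 2165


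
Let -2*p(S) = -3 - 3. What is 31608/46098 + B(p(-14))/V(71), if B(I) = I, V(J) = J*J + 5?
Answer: 2956153/4307602 ≈ 0.68626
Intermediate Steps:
p(S) = 3 (p(S) = -(-3 - 3)/2 = -1/2*(-6) = 3)
V(J) = 5 + J**2 (V(J) = J**2 + 5 = 5 + J**2)
31608/46098 + B(p(-14))/V(71) = 31608/46098 + 3/(5 + 71**2) = 31608*(1/46098) + 3/(5 + 5041) = 1756/2561 + 3/5046 = 1756/2561 + 3*(1/5046) = 1756/2561 + 1/1682 = 2956153/4307602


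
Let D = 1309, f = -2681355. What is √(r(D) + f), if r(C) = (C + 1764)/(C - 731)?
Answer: I*√3099640234/34 ≈ 1637.5*I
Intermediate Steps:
r(C) = (1764 + C)/(-731 + C)
√(r(D) + f) = √((1764 + 1309)/(-731 + 1309) - 2681355) = √(3073/578 - 2681355) = √(-1549820117/578) = I*√3099640234/34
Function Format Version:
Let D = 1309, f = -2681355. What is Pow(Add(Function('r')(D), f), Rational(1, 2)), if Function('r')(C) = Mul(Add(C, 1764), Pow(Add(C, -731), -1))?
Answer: Mul(Rational(1, 34), I, Pow(3099640234, Rational(1, 2))) ≈ Mul(1637.5, I)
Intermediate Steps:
Function('r')(C) = Mul(Pow(Add(-731, C), -1), Add(1764, C)) (Function('r')(C) = Mul(Add(1764, C), Pow(Add(-731, C), -1)) = Mul(Pow(Add(-731, C), -1), Add(1764, C)))
Pow(Add(Function('r')(D), f), Rational(1, 2)) = Pow(Add(Mul(Pow(Add(-731, 1309), -1), Add(1764, 1309)), -2681355), Rational(1, 2)) = Pow(Add(Mul(Pow(578, -1), 3073), -2681355), Rational(1, 2)) = Pow(Add(Mul(Rational(1, 578), 3073), -2681355), Rational(1, 2)) = Pow(Add(Rational(3073, 578), -2681355), Rational(1, 2)) = Pow(Rational(-1549820117, 578), Rational(1, 2)) = Mul(Rational(1, 34), I, Pow(3099640234, Rational(1, 2)))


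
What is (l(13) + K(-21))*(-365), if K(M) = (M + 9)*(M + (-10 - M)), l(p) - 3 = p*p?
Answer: -106580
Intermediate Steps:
l(p) = 3 + p**2 (l(p) = 3 + p*p = 3 + p**2)
K(M) = -90 - 10*M (K(M) = (9 + M)*(-10) = -90 - 10*M)
(l(13) + K(-21))*(-365) = ((3 + 13**2) + (-90 - 10*(-21)))*(-365) = ((3 + 169) + (-90 + 210))*(-365) = (172 + 120)*(-365) = 292*(-365) = -106580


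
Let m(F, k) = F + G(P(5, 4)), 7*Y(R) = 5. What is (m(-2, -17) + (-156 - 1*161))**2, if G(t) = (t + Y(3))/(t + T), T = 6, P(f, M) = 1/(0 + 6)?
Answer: 4981824/49 ≈ 1.0167e+5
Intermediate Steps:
P(f, M) = 1/6
Y(R) = 5/7 (Y(R) = (1/7)*5 = 5/7)
G(t) = (5/7 + t)/(6 + t) (G(t) = (t + 5/7)/(t + 6) = (5/7 + t)/(6 + t))
m(F, k) = 1/7 + F (m(F, k) = F + (5/7 + 1/6)/(6 + 1/6) = F + (37/42)/(37/6) = F + (6/37)*(37/42) = F + 1/7 = 1/7 + F)
(m(-2, -17) + (-156 - 1*161))**2 = ((1/7 - 2) + (-156 - 1*161))**2 = (-13/7 + (-156 - 161))**2 = (-13/7 - 317)**2 = (-2232/7)**2 = 4981824/49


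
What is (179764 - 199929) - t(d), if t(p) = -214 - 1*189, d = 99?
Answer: -19762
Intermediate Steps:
t(p) = -403 (t(p) = -214 - 189 = -403)
(179764 - 199929) - t(d) = (179764 - 199929) - 1*(-403) = -20165 + 403 = -19762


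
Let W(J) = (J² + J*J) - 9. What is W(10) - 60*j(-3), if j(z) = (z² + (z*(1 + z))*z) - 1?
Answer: 791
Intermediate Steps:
W(J) = -9 + 2*J² (W(J) = (J² + J²) - 9 = 2*J² - 9 = -9 + 2*J²)
j(z) = -1 + z² + z²*(1 + z) (j(z) = (z² + z²*(1 + z)) - 1 = -1 + z² + z²*(1 + z))
W(10) - 60*j(-3) = (-9 + 2*10²) - 60*(-1 + (-3)³ + 2*(-3)²) = (-9 + 2*100) - 60*(-1 - 27 + 2*9) = (-9 + 200) - 60*(-1 - 27 + 18) = 191 - 60*(-10) = 191 + 600 = 791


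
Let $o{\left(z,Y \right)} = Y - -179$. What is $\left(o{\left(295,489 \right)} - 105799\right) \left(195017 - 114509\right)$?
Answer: $-8463886548$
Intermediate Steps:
$o{\left(z,Y \right)} = 179 + Y$ ($o{\left(z,Y \right)} = Y + 179 = 179 + Y$)
$\left(o{\left(295,489 \right)} - 105799\right) \left(195017 - 114509\right) = \left(\left(179 + 489\right) - 105799\right) \left(195017 - 114509\right) = \left(668 - 105799\right) 80508 = \left(-105131\right) 80508 = -8463886548$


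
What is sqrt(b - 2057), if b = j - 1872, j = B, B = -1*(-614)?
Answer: I*sqrt(3315) ≈ 57.576*I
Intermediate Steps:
B = 614
j = 614
b = -1258 (b = 614 - 1872 = -1258)
sqrt(b - 2057) = sqrt(-1258 - 2057) = sqrt(-3315) = I*sqrt(3315)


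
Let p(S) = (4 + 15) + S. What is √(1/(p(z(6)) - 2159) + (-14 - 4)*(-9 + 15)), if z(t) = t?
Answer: I*√491829382/2134 ≈ 10.392*I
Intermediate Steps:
p(S) = 19 + S
√(1/(p(z(6)) - 2159) + (-14 - 4)*(-9 + 15)) = √(1/((19 + 6) - 2159) + (-14 - 4)*(-9 + 15)) = √(1/(25 - 2159) - 18*6) = √(1/(-2134) - 108) = √(-1/2134 - 108) = √(-230473/2134) = I*√491829382/2134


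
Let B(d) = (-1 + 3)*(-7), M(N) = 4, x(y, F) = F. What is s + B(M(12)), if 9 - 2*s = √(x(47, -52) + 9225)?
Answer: -19/2 - √9173/2 ≈ -57.388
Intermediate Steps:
B(d) = -14 (B(d) = 2*(-7) = -14)
s = 9/2 - √9173/2 (s = 9/2 - √(-52 + 9225)/2 = 9/2 - √9173/2 ≈ -43.388)
s + B(M(12)) = (9/2 - √9173/2) - 14 = -19/2 - √9173/2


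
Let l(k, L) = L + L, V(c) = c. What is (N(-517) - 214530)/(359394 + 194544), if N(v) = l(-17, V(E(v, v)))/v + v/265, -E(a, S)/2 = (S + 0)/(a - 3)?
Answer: -70386909/181744420 ≈ -0.38729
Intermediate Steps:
E(a, S) = -2*S/(-3 + a) (E(a, S) = -2*(S + 0)/(a - 3) = -2*S/(-3 + a))
l(k, L) = 2*L
N(v) = -4/(-3 + v) + v/265 (N(v) = (2*(-2*v/(-3 + v)))/v + v/265 = (-4*v/(-3 + v))/v + v*(1/265) = -4/(-3 + v) + v/265)
(N(-517) - 214530)/(359394 + 194544) = ((-1060 - 517*(-3 - 517))/(265*(-3 - 517)) - 214530)/(359394 + 194544) = ((1/265)*(-1060 - 517*(-520))/(-520) - 214530)/553938 = ((1/265)*(-1/520)*(-1060 + 268840) - 214530)*(1/553938) = ((1/265)*(-1/520)*267780 - 214530)*(1/553938) = (-13389/6890 - 214530)*(1/553938) = -1478125089/6890*1/553938 = -70386909/181744420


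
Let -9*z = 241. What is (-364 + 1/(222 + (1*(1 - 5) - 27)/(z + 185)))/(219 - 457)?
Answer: 57483806/37586031 ≈ 1.5294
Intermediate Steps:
z = -241/9 (z = -⅑*241 = -241/9 ≈ -26.778)
(-364 + 1/(222 + (1*(1 - 5) - 27)/(z + 185)))/(219 - 457) = (-364 + 1/(222 + (1*(1 - 5) - 27)/(-241/9 + 185)))/(219 - 457) = (-364 + 1/(222 + (1*(-4) - 27)/(1424/9)))/(-238) = (-364 + 1/(222 + (-4 - 27)*(9/1424)))*(-1/238) = (-364 + 1/(222 - 31*9/1424))*(-1/238) = (-364 + 1/(222 - 279/1424))*(-1/238) = (-364 + 1/(315849/1424))*(-1/238) = (-364 + 1424/315849)*(-1/238) = -114967612/315849*(-1/238) = 57483806/37586031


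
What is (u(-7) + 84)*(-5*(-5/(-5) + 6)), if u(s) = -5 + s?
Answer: -2520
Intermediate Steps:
(u(-7) + 84)*(-5*(-5/(-5) + 6)) = ((-5 - 7) + 84)*(-5*(-5/(-5) + 6)) = (-12 + 84)*(-5*(-5*(-1/5) + 6)) = 72*(-5*(1 + 6)) = 72*(-5*7) = 72*(-35) = -2520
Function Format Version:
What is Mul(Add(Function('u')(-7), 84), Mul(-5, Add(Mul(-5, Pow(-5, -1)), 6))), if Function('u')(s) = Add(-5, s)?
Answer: -2520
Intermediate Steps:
Mul(Add(Function('u')(-7), 84), Mul(-5, Add(Mul(-5, Pow(-5, -1)), 6))) = Mul(Add(Add(-5, -7), 84), Mul(-5, Add(Mul(-5, Pow(-5, -1)), 6))) = Mul(Add(-12, 84), Mul(-5, Add(Mul(-5, Rational(-1, 5)), 6))) = Mul(72, Mul(-5, Add(1, 6))) = Mul(72, Mul(-5, 7)) = Mul(72, -35) = -2520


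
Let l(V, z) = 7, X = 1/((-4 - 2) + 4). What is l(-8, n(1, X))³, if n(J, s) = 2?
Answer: 343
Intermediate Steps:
X = -½ (X = 1/(-6 + 4) = 1/(-2) = -½ ≈ -0.50000)
l(-8, n(1, X))³ = 7³ = 343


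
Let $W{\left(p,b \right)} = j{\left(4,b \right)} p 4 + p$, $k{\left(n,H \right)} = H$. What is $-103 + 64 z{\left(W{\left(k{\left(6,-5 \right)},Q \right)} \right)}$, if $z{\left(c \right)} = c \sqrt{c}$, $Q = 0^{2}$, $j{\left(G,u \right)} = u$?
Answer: $-103 - 320 i \sqrt{5} \approx -103.0 - 715.54 i$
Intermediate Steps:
$Q = 0$
$W{\left(p,b \right)} = p + 4 b p$ ($W{\left(p,b \right)} = b p 4 + p = b 4 p + p = 4 b p + p = p + 4 b p$)
$z{\left(c \right)} = c^{\frac{3}{2}}$
$-103 + 64 z{\left(W{\left(k{\left(6,-5 \right)},Q \right)} \right)} = -103 + 64 \left(- 5 \left(1 + 4 \cdot 0\right)\right)^{\frac{3}{2}} = -103 + 64 \left(- 5 \left(1 + 0\right)\right)^{\frac{3}{2}} = -103 + 64 \left(\left(-5\right) 1\right)^{\frac{3}{2}} = -103 + 64 \left(-5\right)^{\frac{3}{2}} = -103 + 64 \left(- 5 i \sqrt{5}\right) = -103 - 320 i \sqrt{5}$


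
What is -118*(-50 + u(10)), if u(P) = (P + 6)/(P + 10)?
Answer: 29028/5 ≈ 5805.6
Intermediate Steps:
u(P) = (6 + P)/(10 + P)
-118*(-50 + u(10)) = -118*(-50 + (6 + 10)/(10 + 10)) = -118*(-50 + 16/20) = -118*(-50 + (1/20)*16) = -118*(-50 + ⅘) = -118*(-246/5) = 29028/5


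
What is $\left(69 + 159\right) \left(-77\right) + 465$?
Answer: $-17091$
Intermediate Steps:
$\left(69 + 159\right) \left(-77\right) + 465 = 228 \left(-77\right) + 465 = -17556 + 465 = -17091$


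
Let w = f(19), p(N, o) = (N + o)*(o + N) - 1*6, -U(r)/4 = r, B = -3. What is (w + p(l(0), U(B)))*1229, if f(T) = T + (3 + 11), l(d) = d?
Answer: 210159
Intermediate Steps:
f(T) = 14 + T (f(T) = T + 14 = 14 + T)
U(r) = -4*r
p(N, o) = -6 + (N + o)**2 (p(N, o) = (N + o)*(N + o) - 6 = (N + o)**2 - 6 = -6 + (N + o)**2)
w = 33 (w = 14 + 19 = 33)
(w + p(l(0), U(B)))*1229 = (33 + (-6 + (0 - 4*(-3))**2))*1229 = (33 + (-6 + (0 + 12)**2))*1229 = (33 + (-6 + 12**2))*1229 = (33 + (-6 + 144))*1229 = (33 + 138)*1229 = 171*1229 = 210159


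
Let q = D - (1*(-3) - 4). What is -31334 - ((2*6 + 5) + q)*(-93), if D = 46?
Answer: -24824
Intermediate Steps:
q = 53 (q = 46 - (1*(-3) - 4) = 46 - (-3 - 4) = 46 - 1*(-7) = 46 + 7 = 53)
-31334 - ((2*6 + 5) + q)*(-93) = -31334 - ((2*6 + 5) + 53)*(-93) = -31334 - ((12 + 5) + 53)*(-93) = -31334 - (17 + 53)*(-93) = -31334 - 70*(-93) = -31334 - 1*(-6510) = -31334 + 6510 = -24824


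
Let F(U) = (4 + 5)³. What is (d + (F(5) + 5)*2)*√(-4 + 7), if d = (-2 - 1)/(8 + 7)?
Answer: 7339*√3/5 ≈ 2542.3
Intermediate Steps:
F(U) = 729 (F(U) = 9³ = 729)
d = -⅕ (d = -3/15 = -3*1/15 = -⅕ ≈ -0.20000)
(d + (F(5) + 5)*2)*√(-4 + 7) = (-⅕ + (729 + 5)*2)*√(-4 + 7) = (-⅕ + 734*2)*√3 = (-⅕ + 1468)*√3 = 7339*√3/5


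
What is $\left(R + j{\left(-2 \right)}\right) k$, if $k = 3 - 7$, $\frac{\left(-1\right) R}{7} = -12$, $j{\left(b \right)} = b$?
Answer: $-328$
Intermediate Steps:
$R = 84$ ($R = \left(-7\right) \left(-12\right) = 84$)
$k = -4$ ($k = 3 - 7 = -4$)
$\left(R + j{\left(-2 \right)}\right) k = \left(84 - 2\right) \left(-4\right) = 82 \left(-4\right) = -328$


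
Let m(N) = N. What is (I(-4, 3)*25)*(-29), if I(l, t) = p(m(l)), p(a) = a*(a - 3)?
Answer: -20300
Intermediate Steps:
p(a) = a*(-3 + a)
I(l, t) = l*(-3 + l)
(I(-4, 3)*25)*(-29) = (-4*(-3 - 4)*25)*(-29) = (-4*(-7)*25)*(-29) = (28*25)*(-29) = 700*(-29) = -20300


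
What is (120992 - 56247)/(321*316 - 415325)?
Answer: -64745/313889 ≈ -0.20627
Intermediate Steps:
(120992 - 56247)/(321*316 - 415325) = 64745/(101436 - 415325) = 64745/(-313889) = 64745*(-1/313889) = -64745/313889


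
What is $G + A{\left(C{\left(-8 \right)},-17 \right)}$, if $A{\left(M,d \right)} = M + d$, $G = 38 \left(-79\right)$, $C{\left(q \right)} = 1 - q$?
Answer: $-3010$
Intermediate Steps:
$G = -3002$
$G + A{\left(C{\left(-8 \right)},-17 \right)} = -3002 + \left(\left(1 - -8\right) - 17\right) = -3002 + \left(\left(1 + 8\right) - 17\right) = -3002 + \left(9 - 17\right) = -3002 - 8 = -3010$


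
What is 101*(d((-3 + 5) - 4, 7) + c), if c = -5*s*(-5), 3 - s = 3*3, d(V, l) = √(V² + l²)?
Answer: -15150 + 101*√53 ≈ -14415.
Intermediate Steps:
s = -6 (s = 3 - 3*3 = 3 - 1*9 = 3 - 9 = -6)
c = -150 (c = -5*(-6)*(-5) = 30*(-5) = -150)
101*(d((-3 + 5) - 4, 7) + c) = 101*(√(((-3 + 5) - 4)² + 7²) - 150) = 101*(√((2 - 4)² + 49) - 150) = 101*(√((-2)² + 49) - 150) = 101*(√(4 + 49) - 150) = 101*(√53 - 150) = 101*(-150 + √53) = -15150 + 101*√53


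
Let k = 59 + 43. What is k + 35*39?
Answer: 1467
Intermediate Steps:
k = 102
k + 35*39 = 102 + 35*39 = 102 + 1365 = 1467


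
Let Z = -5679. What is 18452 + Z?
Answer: 12773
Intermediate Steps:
18452 + Z = 18452 - 5679 = 12773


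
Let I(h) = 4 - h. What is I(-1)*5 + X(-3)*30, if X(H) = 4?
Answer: 145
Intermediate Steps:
I(-1)*5 + X(-3)*30 = (4 - 1*(-1))*5 + 4*30 = (4 + 1)*5 + 120 = 5*5 + 120 = 25 + 120 = 145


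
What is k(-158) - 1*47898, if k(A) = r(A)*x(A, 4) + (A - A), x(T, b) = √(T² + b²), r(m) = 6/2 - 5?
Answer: -47898 - 4*√6245 ≈ -48214.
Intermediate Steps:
r(m) = -2 (r(m) = 6*(½) - 5 = 3 - 5 = -2)
k(A) = -2*√(16 + A²) (k(A) = -2*√(A² + 4²) + (A - A) = -2*√(A² + 16) + 0 = -2*√(16 + A²) + 0 = -2*√(16 + A²))
k(-158) - 1*47898 = -2*√(16 + (-158)²) - 1*47898 = -2*√(16 + 24964) - 47898 = -4*√6245 - 47898 = -47898 - 4*√6245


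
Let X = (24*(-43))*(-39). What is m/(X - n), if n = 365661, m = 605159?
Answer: -605159/325413 ≈ -1.8597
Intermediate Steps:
X = 40248 (X = -1032*(-39) = 40248)
m/(X - n) = 605159/(40248 - 1*365661) = 605159/(40248 - 365661) = 605159/(-325413) = 605159*(-1/325413) = -605159/325413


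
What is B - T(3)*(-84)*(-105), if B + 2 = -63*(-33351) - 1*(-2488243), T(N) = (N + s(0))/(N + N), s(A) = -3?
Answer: 4589354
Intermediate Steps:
T(N) = (-3 + N)/(2*N) (T(N) = (N - 3)/(N + N) = (-3 + N)/((2*N)) = (-3 + N)*(1/(2*N)) = (-3 + N)/(2*N))
B = 4589354 (B = -2 + (-63*(-33351) - 1*(-2488243)) = -2 + (2101113 + 2488243) = -2 + 4589356 = 4589354)
B - T(3)*(-84)*(-105) = 4589354 - ((1/2)*(-3 + 3)/3)*(-84)*(-105) = 4589354 - ((1/2)*(1/3)*0)*(-84)*(-105) = 4589354 - 0*(-84)*(-105) = 4589354 - 0*(-105) = 4589354 - 1*0 = 4589354 + 0 = 4589354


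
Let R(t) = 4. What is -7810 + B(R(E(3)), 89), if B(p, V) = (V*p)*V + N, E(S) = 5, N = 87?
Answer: 23961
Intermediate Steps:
B(p, V) = 87 + p*V² (B(p, V) = (V*p)*V + 87 = p*V² + 87 = 87 + p*V²)
-7810 + B(R(E(3)), 89) = -7810 + (87 + 4*89²) = -7810 + (87 + 4*7921) = -7810 + (87 + 31684) = -7810 + 31771 = 23961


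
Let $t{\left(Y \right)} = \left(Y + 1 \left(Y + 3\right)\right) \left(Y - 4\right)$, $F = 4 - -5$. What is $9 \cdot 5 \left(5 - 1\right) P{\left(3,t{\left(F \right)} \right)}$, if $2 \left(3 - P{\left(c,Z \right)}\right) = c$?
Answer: $270$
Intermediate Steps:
$F = 9$ ($F = 4 + 5 = 9$)
$t{\left(Y \right)} = \left(-4 + Y\right) \left(3 + 2 Y\right)$ ($t{\left(Y \right)} = \left(Y + 1 \left(3 + Y\right)\right) \left(-4 + Y\right) = \left(Y + \left(3 + Y\right)\right) \left(-4 + Y\right) = \left(3 + 2 Y\right) \left(-4 + Y\right) = \left(-4 + Y\right) \left(3 + 2 Y\right)$)
$P{\left(c,Z \right)} = 3 - \frac{c}{2}$
$9 \cdot 5 \left(5 - 1\right) P{\left(3,t{\left(F \right)} \right)} = 9 \cdot 5 \left(5 - 1\right) \left(3 - \frac{3}{2}\right) = 9 \cdot 5 \cdot 4 \left(3 - \frac{3}{2}\right) = 9 \cdot 20 \cdot \frac{3}{2} = 180 \cdot \frac{3}{2} = 270$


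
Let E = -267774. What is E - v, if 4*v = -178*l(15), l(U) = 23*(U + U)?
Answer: -237069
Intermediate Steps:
l(U) = 46*U (l(U) = 23*(2*U) = 46*U)
v = -30705 (v = (-8188*15)/4 = (-178*690)/4 = (¼)*(-122820) = -30705)
E - v = -267774 - 1*(-30705) = -267774 + 30705 = -237069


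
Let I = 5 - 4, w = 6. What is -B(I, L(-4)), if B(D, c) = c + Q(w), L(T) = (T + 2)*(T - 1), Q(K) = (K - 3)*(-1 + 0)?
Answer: -7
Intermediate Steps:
Q(K) = 3 - K (Q(K) = (-3 + K)*(-1) = 3 - K)
L(T) = (-1 + T)*(2 + T) (L(T) = (2 + T)*(-1 + T) = (-1 + T)*(2 + T))
I = 1
B(D, c) = -3 + c (B(D, c) = c + (3 - 1*6) = c + (3 - 6) = c - 3 = -3 + c)
-B(I, L(-4)) = -(-3 + (-2 - 4 + (-4)²)) = -(-3 + (-2 - 4 + 16)) = -(-3 + 10) = -1*7 = -7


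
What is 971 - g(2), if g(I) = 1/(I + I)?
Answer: 3883/4 ≈ 970.75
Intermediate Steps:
g(I) = 1/(2*I)
971 - g(2) = 971 - 1/(2*2) = 971 - 1*1/4 = 971 - 1/4 = 3883/4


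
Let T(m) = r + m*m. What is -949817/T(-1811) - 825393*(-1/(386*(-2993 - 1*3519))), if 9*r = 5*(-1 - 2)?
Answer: -7641821677563/12366011200928 ≈ -0.61797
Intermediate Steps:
r = -5/3 (r = (5*(-1 - 2))/9 = (5*(-3))/9 = (1/9)*(-15) = -5/3 ≈ -1.6667)
T(m) = -5/3 + m**2 (T(m) = -5/3 + m*m = -5/3 + m**2)
-949817/T(-1811) - 825393*(-1/(386*(-2993 - 1*3519))) = -949817/(-5/3 + (-1811)**2) - 825393*(-1/(386*(-2993 - 1*3519))) = -949817/(-5/3 + 3279721) - 825393*(-1/(386*(-2993 - 3519))) = -949817/9839158/3 - 825393/((-386*(-6512))) = -949817*3/9839158 - 825393/2513632 = -2849451/9839158 - 825393*1/2513632 = -2849451/9839158 - 825393/2513632 = -7641821677563/12366011200928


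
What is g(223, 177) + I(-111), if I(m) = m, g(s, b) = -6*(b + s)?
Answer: -2511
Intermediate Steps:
g(s, b) = -6*b - 6*s
g(223, 177) + I(-111) = (-6*177 - 6*223) - 111 = (-1062 - 1338) - 111 = -2400 - 111 = -2511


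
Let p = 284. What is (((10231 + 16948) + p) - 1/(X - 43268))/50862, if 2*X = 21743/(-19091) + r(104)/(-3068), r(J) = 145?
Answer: 2729383763841507/5054870803615094 ≈ 0.53995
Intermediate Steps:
X = -4086807/6890728 (X = (21743/(-19091) + 145/(-3068))/2 = (21743*(-1/19091) + 145*(-1/3068))/2 = (-1279/1123 - 145/3068)/2 = (1/2)*(-4086807/3445364) = -4086807/6890728 ≈ -0.59309)
(((10231 + 16948) + p) - 1/(X - 43268))/50862 = (((10231 + 16948) + 284) - 1/(-4086807/6890728 - 43268))/50862 = ((27179 + 284) - 1/(-298152105911/6890728))*(1/50862) = (27463 - 1*(-6890728/298152105911))*(1/50862) = (27463 + 6890728/298152105911)*(1/50862) = (8188151291524521/298152105911)*(1/50862) = 2729383763841507/5054870803615094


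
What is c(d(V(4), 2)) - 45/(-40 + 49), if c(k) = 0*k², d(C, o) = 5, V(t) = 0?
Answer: -5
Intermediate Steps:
c(k) = 0
c(d(V(4), 2)) - 45/(-40 + 49) = 0 - 45/(-40 + 49) = 0 - 45/9 = 0 + (⅑)*(-45) = 0 - 5 = -5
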